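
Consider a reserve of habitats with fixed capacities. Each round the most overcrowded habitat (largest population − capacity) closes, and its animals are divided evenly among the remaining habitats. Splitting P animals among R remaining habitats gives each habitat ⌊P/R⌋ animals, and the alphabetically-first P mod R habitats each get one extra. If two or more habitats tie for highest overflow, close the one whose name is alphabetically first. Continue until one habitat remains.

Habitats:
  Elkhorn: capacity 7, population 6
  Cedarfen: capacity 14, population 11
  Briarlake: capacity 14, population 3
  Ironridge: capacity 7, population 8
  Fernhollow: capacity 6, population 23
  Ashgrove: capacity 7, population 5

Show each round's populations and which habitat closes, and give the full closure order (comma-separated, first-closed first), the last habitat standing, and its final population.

Closure order: Fernhollow, Ironridge, Ashgrove, Elkhorn, Cedarfen
Last habitat: Briarlake with 56 animals

Round 1: Ashgrove=5 Briarlake=3 Cedarfen=11 Elkhorn=6 Fernhollow=23 Ironridge=8 → close Fernhollow (overflow 17)
  23÷5 = 4 each, +1 to first 3
Round 2: Ashgrove=10 Briarlake=8 Cedarfen=16 Elkhorn=10 Ironridge=12 → close Ironridge (overflow 5)
  12÷4 = 3 each, +1 to first 0
Round 3: Ashgrove=13 Briarlake=11 Cedarfen=19 Elkhorn=13 → close Ashgrove (overflow 6)
  13÷3 = 4 each, +1 to first 1
Round 4: Briarlake=16 Cedarfen=23 Elkhorn=17 → close Elkhorn (overflow 10)
  17÷2 = 8 each, +1 to first 1
Round 5: Briarlake=25 Cedarfen=31 → close Cedarfen (overflow 17)
  31÷1 = 31 each, +1 to first 0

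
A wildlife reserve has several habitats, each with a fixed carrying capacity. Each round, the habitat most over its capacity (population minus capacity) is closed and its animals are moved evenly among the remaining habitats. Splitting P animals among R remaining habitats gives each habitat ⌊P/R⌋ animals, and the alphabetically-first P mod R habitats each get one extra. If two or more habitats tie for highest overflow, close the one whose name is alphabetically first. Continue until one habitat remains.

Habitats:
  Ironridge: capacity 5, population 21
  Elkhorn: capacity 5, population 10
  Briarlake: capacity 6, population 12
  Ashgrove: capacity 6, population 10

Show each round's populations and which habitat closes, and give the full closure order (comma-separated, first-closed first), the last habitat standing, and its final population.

Round 1: Ashgrove=10 Briarlake=12 Elkhorn=10 Ironridge=21 → close Ironridge (overflow 16)
  21÷3 = 7 each, +1 to first 0
Round 2: Ashgrove=17 Briarlake=19 Elkhorn=17 → close Briarlake (overflow 13)
  19÷2 = 9 each, +1 to first 1
Round 3: Ashgrove=27 Elkhorn=26 → close Ashgrove (overflow 21)
  27÷1 = 27 each, +1 to first 0

Closure order: Ironridge, Briarlake, Ashgrove
Last habitat: Elkhorn with 53 animals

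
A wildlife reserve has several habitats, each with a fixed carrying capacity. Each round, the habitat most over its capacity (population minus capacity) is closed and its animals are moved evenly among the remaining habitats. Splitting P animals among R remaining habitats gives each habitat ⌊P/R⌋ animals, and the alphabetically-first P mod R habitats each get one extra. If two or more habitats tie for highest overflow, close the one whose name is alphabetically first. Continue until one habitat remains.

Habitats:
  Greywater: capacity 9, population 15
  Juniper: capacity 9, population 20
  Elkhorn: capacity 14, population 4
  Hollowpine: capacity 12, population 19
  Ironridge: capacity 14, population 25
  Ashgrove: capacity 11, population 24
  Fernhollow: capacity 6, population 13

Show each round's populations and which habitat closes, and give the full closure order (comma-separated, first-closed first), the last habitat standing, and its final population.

Closure order: Ashgrove, Ironridge, Juniper, Fernhollow, Hollowpine, Greywater
Last habitat: Elkhorn with 120 animals

Round 1: Ashgrove=24 Elkhorn=4 Fernhollow=13 Greywater=15 Hollowpine=19 Ironridge=25 Juniper=20 → close Ashgrove (overflow 13)
  24÷6 = 4 each, +1 to first 0
Round 2: Elkhorn=8 Fernhollow=17 Greywater=19 Hollowpine=23 Ironridge=29 Juniper=24 → close Ironridge (overflow 15)
  29÷5 = 5 each, +1 to first 4
Round 3: Elkhorn=14 Fernhollow=23 Greywater=25 Hollowpine=29 Juniper=29 → close Juniper (overflow 20)
  29÷4 = 7 each, +1 to first 1
Round 4: Elkhorn=22 Fernhollow=30 Greywater=32 Hollowpine=36 → close Fernhollow (overflow 24)
  30÷3 = 10 each, +1 to first 0
Round 5: Elkhorn=32 Greywater=42 Hollowpine=46 → close Hollowpine (overflow 34)
  46÷2 = 23 each, +1 to first 0
Round 6: Elkhorn=55 Greywater=65 → close Greywater (overflow 56)
  65÷1 = 65 each, +1 to first 0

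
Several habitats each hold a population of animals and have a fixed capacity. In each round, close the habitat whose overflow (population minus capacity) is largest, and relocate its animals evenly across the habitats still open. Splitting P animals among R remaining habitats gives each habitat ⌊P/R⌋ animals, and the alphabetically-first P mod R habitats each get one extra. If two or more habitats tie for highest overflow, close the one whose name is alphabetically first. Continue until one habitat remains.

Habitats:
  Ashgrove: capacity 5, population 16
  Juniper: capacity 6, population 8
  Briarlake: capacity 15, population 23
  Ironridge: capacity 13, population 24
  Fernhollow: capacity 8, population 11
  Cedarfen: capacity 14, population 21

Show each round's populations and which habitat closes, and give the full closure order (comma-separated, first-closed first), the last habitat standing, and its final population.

Closure order: Ashgrove, Ironridge, Briarlake, Cedarfen, Fernhollow
Last habitat: Juniper with 103 animals

Round 1: Ashgrove=16 Briarlake=23 Cedarfen=21 Fernhollow=11 Ironridge=24 Juniper=8 → close Ashgrove (overflow 11)
  16÷5 = 3 each, +1 to first 1
Round 2: Briarlake=27 Cedarfen=24 Fernhollow=14 Ironridge=27 Juniper=11 → close Ironridge (overflow 14)
  27÷4 = 6 each, +1 to first 3
Round 3: Briarlake=34 Cedarfen=31 Fernhollow=21 Juniper=17 → close Briarlake (overflow 19)
  34÷3 = 11 each, +1 to first 1
Round 4: Cedarfen=43 Fernhollow=32 Juniper=28 → close Cedarfen (overflow 29)
  43÷2 = 21 each, +1 to first 1
Round 5: Fernhollow=54 Juniper=49 → close Fernhollow (overflow 46)
  54÷1 = 54 each, +1 to first 0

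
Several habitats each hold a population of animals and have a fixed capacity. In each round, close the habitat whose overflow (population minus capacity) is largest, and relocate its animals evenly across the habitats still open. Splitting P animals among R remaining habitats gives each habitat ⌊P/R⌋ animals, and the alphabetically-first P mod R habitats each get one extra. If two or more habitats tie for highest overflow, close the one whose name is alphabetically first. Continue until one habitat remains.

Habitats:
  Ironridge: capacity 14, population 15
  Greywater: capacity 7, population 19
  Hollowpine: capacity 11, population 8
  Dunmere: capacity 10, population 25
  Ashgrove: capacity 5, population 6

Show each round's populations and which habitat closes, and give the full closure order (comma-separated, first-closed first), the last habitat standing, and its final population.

Round 1: Ashgrove=6 Dunmere=25 Greywater=19 Hollowpine=8 Ironridge=15 → close Dunmere (overflow 15)
  25÷4 = 6 each, +1 to first 1
Round 2: Ashgrove=13 Greywater=25 Hollowpine=14 Ironridge=21 → close Greywater (overflow 18)
  25÷3 = 8 each, +1 to first 1
Round 3: Ashgrove=22 Hollowpine=22 Ironridge=29 → close Ashgrove (overflow 17)
  22÷2 = 11 each, +1 to first 0
Round 4: Hollowpine=33 Ironridge=40 → close Ironridge (overflow 26)
  40÷1 = 40 each, +1 to first 0

Closure order: Dunmere, Greywater, Ashgrove, Ironridge
Last habitat: Hollowpine with 73 animals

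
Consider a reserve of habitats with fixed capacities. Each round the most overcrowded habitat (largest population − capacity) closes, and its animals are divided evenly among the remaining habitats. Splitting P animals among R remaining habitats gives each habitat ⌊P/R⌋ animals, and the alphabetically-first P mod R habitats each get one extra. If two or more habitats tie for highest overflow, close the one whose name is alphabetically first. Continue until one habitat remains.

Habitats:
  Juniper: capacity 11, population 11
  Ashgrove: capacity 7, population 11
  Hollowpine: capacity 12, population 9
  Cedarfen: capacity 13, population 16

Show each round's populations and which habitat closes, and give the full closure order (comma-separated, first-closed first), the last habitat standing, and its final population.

Closure order: Ashgrove, Cedarfen, Juniper
Last habitat: Hollowpine with 47 animals

Round 1: Ashgrove=11 Cedarfen=16 Hollowpine=9 Juniper=11 → close Ashgrove (overflow 4)
  11÷3 = 3 each, +1 to first 2
Round 2: Cedarfen=20 Hollowpine=13 Juniper=14 → close Cedarfen (overflow 7)
  20÷2 = 10 each, +1 to first 0
Round 3: Hollowpine=23 Juniper=24 → close Juniper (overflow 13)
  24÷1 = 24 each, +1 to first 0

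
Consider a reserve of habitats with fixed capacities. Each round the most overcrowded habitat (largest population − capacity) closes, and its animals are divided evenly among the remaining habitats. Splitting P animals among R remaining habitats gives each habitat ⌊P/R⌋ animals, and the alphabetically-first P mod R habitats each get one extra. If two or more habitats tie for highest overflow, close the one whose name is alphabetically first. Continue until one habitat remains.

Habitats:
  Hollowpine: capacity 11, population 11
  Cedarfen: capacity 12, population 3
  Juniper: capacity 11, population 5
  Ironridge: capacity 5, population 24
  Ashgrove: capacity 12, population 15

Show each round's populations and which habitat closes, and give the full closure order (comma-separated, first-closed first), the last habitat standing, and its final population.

Closure order: Ironridge, Ashgrove, Hollowpine, Juniper
Last habitat: Cedarfen with 58 animals

Round 1: Ashgrove=15 Cedarfen=3 Hollowpine=11 Ironridge=24 Juniper=5 → close Ironridge (overflow 19)
  24÷4 = 6 each, +1 to first 0
Round 2: Ashgrove=21 Cedarfen=9 Hollowpine=17 Juniper=11 → close Ashgrove (overflow 9)
  21÷3 = 7 each, +1 to first 0
Round 3: Cedarfen=16 Hollowpine=24 Juniper=18 → close Hollowpine (overflow 13)
  24÷2 = 12 each, +1 to first 0
Round 4: Cedarfen=28 Juniper=30 → close Juniper (overflow 19)
  30÷1 = 30 each, +1 to first 0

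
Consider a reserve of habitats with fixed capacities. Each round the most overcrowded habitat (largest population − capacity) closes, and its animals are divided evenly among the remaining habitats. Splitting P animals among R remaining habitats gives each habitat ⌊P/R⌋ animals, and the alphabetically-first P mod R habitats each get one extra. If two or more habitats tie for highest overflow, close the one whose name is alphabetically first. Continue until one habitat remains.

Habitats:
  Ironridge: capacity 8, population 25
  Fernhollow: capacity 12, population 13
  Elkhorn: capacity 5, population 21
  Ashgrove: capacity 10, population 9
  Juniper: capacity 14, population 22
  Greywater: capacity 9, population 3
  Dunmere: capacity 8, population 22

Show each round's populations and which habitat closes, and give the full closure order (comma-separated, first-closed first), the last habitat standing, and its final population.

Closure order: Ironridge, Elkhorn, Dunmere, Juniper, Fernhollow, Ashgrove
Last habitat: Greywater with 115 animals

Round 1: Ashgrove=9 Dunmere=22 Elkhorn=21 Fernhollow=13 Greywater=3 Ironridge=25 Juniper=22 → close Ironridge (overflow 17)
  25÷6 = 4 each, +1 to first 1
Round 2: Ashgrove=14 Dunmere=26 Elkhorn=25 Fernhollow=17 Greywater=7 Juniper=26 → close Elkhorn (overflow 20)
  25÷5 = 5 each, +1 to first 0
Round 3: Ashgrove=19 Dunmere=31 Fernhollow=22 Greywater=12 Juniper=31 → close Dunmere (overflow 23)
  31÷4 = 7 each, +1 to first 3
Round 4: Ashgrove=27 Fernhollow=30 Greywater=20 Juniper=38 → close Juniper (overflow 24)
  38÷3 = 12 each, +1 to first 2
Round 5: Ashgrove=40 Fernhollow=43 Greywater=32 → close Fernhollow (overflow 31)
  43÷2 = 21 each, +1 to first 1
Round 6: Ashgrove=62 Greywater=53 → close Ashgrove (overflow 52)
  62÷1 = 62 each, +1 to first 0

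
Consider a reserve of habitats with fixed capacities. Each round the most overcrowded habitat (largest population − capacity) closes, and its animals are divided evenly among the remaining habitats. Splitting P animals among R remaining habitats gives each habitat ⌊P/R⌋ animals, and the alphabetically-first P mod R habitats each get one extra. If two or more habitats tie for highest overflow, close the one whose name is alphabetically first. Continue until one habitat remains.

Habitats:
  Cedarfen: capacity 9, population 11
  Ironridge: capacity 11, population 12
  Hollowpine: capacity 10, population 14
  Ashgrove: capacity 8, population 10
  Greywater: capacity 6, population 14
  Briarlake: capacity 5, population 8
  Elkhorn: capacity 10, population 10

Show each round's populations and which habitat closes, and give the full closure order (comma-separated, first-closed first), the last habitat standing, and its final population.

Closure order: Greywater, Briarlake, Ashgrove, Hollowpine, Cedarfen, Elkhorn
Last habitat: Ironridge with 79 animals

Round 1: Ashgrove=10 Briarlake=8 Cedarfen=11 Elkhorn=10 Greywater=14 Hollowpine=14 Ironridge=12 → close Greywater (overflow 8)
  14÷6 = 2 each, +1 to first 2
Round 2: Ashgrove=13 Briarlake=11 Cedarfen=13 Elkhorn=12 Hollowpine=16 Ironridge=14 → close Briarlake (overflow 6)
  11÷5 = 2 each, +1 to first 1
Round 3: Ashgrove=16 Cedarfen=15 Elkhorn=14 Hollowpine=18 Ironridge=16 → close Ashgrove (overflow 8)
  16÷4 = 4 each, +1 to first 0
Round 4: Cedarfen=19 Elkhorn=18 Hollowpine=22 Ironridge=20 → close Hollowpine (overflow 12)
  22÷3 = 7 each, +1 to first 1
Round 5: Cedarfen=27 Elkhorn=25 Ironridge=27 → close Cedarfen (overflow 18)
  27÷2 = 13 each, +1 to first 1
Round 6: Elkhorn=39 Ironridge=40 → close Elkhorn (overflow 29)
  39÷1 = 39 each, +1 to first 0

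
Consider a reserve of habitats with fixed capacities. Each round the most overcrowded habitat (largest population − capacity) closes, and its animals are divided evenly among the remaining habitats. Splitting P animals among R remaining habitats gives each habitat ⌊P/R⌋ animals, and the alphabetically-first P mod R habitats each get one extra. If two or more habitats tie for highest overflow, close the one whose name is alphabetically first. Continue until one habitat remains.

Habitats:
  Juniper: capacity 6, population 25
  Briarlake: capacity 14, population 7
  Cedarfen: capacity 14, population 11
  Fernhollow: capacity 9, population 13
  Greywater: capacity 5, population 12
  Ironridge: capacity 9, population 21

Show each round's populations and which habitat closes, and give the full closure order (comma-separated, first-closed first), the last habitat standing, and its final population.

Closure order: Juniper, Ironridge, Greywater, Fernhollow, Cedarfen
Last habitat: Briarlake with 89 animals

Round 1: Briarlake=7 Cedarfen=11 Fernhollow=13 Greywater=12 Ironridge=21 Juniper=25 → close Juniper (overflow 19)
  25÷5 = 5 each, +1 to first 0
Round 2: Briarlake=12 Cedarfen=16 Fernhollow=18 Greywater=17 Ironridge=26 → close Ironridge (overflow 17)
  26÷4 = 6 each, +1 to first 2
Round 3: Briarlake=19 Cedarfen=23 Fernhollow=24 Greywater=23 → close Greywater (overflow 18)
  23÷3 = 7 each, +1 to first 2
Round 4: Briarlake=27 Cedarfen=31 Fernhollow=31 → close Fernhollow (overflow 22)
  31÷2 = 15 each, +1 to first 1
Round 5: Briarlake=43 Cedarfen=46 → close Cedarfen (overflow 32)
  46÷1 = 46 each, +1 to first 0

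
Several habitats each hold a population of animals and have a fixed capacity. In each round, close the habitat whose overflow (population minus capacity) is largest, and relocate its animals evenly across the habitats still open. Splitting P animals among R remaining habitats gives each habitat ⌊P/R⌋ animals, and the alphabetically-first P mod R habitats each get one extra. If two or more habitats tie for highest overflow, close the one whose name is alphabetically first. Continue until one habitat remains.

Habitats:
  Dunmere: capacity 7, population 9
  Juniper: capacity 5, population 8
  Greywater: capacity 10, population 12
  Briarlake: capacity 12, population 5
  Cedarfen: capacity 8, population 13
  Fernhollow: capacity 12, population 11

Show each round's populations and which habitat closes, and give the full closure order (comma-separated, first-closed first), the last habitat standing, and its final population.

Closure order: Cedarfen, Dunmere, Juniper, Greywater, Fernhollow
Last habitat: Briarlake with 58 animals

Round 1: Briarlake=5 Cedarfen=13 Dunmere=9 Fernhollow=11 Greywater=12 Juniper=8 → close Cedarfen (overflow 5)
  13÷5 = 2 each, +1 to first 3
Round 2: Briarlake=8 Dunmere=12 Fernhollow=14 Greywater=14 Juniper=10 → close Dunmere (overflow 5)
  12÷4 = 3 each, +1 to first 0
Round 3: Briarlake=11 Fernhollow=17 Greywater=17 Juniper=13 → close Juniper (overflow 8)
  13÷3 = 4 each, +1 to first 1
Round 4: Briarlake=16 Fernhollow=21 Greywater=21 → close Greywater (overflow 11)
  21÷2 = 10 each, +1 to first 1
Round 5: Briarlake=27 Fernhollow=31 → close Fernhollow (overflow 19)
  31÷1 = 31 each, +1 to first 0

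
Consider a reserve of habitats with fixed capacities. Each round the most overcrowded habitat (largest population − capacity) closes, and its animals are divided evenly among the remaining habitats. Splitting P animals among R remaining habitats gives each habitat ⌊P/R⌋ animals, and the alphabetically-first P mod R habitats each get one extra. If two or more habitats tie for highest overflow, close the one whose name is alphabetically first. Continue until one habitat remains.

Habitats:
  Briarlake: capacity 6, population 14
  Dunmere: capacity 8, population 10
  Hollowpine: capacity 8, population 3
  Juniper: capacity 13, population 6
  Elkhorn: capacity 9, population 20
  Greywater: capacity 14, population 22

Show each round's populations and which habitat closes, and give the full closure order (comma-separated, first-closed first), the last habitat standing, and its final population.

Closure order: Elkhorn, Briarlake, Greywater, Dunmere, Hollowpine
Last habitat: Juniper with 75 animals

Round 1: Briarlake=14 Dunmere=10 Elkhorn=20 Greywater=22 Hollowpine=3 Juniper=6 → close Elkhorn (overflow 11)
  20÷5 = 4 each, +1 to first 0
Round 2: Briarlake=18 Dunmere=14 Greywater=26 Hollowpine=7 Juniper=10 → close Briarlake (overflow 12)
  18÷4 = 4 each, +1 to first 2
Round 3: Dunmere=19 Greywater=31 Hollowpine=11 Juniper=14 → close Greywater (overflow 17)
  31÷3 = 10 each, +1 to first 1
Round 4: Dunmere=30 Hollowpine=21 Juniper=24 → close Dunmere (overflow 22)
  30÷2 = 15 each, +1 to first 0
Round 5: Hollowpine=36 Juniper=39 → close Hollowpine (overflow 28)
  36÷1 = 36 each, +1 to first 0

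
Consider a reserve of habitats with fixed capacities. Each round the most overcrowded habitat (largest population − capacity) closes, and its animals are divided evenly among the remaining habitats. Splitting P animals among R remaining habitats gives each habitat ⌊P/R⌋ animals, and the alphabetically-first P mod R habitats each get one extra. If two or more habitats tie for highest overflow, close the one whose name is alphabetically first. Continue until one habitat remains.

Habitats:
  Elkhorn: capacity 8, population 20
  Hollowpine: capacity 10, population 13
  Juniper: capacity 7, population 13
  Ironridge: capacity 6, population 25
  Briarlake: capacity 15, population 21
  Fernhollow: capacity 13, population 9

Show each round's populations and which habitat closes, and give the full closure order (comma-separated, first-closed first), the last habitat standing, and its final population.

Closure order: Ironridge, Elkhorn, Briarlake, Juniper, Hollowpine
Last habitat: Fernhollow with 101 animals

Round 1: Briarlake=21 Elkhorn=20 Fernhollow=9 Hollowpine=13 Ironridge=25 Juniper=13 → close Ironridge (overflow 19)
  25÷5 = 5 each, +1 to first 0
Round 2: Briarlake=26 Elkhorn=25 Fernhollow=14 Hollowpine=18 Juniper=18 → close Elkhorn (overflow 17)
  25÷4 = 6 each, +1 to first 1
Round 3: Briarlake=33 Fernhollow=20 Hollowpine=24 Juniper=24 → close Briarlake (overflow 18)
  33÷3 = 11 each, +1 to first 0
Round 4: Fernhollow=31 Hollowpine=35 Juniper=35 → close Juniper (overflow 28)
  35÷2 = 17 each, +1 to first 1
Round 5: Fernhollow=49 Hollowpine=52 → close Hollowpine (overflow 42)
  52÷1 = 52 each, +1 to first 0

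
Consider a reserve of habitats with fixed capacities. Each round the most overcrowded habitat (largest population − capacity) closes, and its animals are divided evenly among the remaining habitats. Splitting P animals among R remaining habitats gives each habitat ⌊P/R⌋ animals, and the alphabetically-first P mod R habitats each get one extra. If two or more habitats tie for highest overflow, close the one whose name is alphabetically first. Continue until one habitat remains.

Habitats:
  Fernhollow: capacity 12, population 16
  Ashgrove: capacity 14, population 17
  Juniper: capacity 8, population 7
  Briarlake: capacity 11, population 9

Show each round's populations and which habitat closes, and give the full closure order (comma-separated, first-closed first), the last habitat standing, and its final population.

Closure order: Fernhollow, Ashgrove, Briarlake
Last habitat: Juniper with 49 animals

Round 1: Ashgrove=17 Briarlake=9 Fernhollow=16 Juniper=7 → close Fernhollow (overflow 4)
  16÷3 = 5 each, +1 to first 1
Round 2: Ashgrove=23 Briarlake=14 Juniper=12 → close Ashgrove (overflow 9)
  23÷2 = 11 each, +1 to first 1
Round 3: Briarlake=26 Juniper=23 → close Briarlake (overflow 15)
  26÷1 = 26 each, +1 to first 0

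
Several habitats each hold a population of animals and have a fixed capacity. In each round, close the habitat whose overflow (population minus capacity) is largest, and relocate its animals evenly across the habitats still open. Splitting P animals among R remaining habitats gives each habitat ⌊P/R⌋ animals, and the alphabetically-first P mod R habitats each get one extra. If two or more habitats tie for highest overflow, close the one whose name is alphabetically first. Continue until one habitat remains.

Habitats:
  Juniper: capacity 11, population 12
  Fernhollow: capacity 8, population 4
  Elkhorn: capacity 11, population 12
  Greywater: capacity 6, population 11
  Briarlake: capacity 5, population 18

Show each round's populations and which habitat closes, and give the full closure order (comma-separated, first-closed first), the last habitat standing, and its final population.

Round 1: Briarlake=18 Elkhorn=12 Fernhollow=4 Greywater=11 Juniper=12 → close Briarlake (overflow 13)
  18÷4 = 4 each, +1 to first 2
Round 2: Elkhorn=17 Fernhollow=9 Greywater=15 Juniper=16 → close Greywater (overflow 9)
  15÷3 = 5 each, +1 to first 0
Round 3: Elkhorn=22 Fernhollow=14 Juniper=21 → close Elkhorn (overflow 11)
  22÷2 = 11 each, +1 to first 0
Round 4: Fernhollow=25 Juniper=32 → close Juniper (overflow 21)
  32÷1 = 32 each, +1 to first 0

Closure order: Briarlake, Greywater, Elkhorn, Juniper
Last habitat: Fernhollow with 57 animals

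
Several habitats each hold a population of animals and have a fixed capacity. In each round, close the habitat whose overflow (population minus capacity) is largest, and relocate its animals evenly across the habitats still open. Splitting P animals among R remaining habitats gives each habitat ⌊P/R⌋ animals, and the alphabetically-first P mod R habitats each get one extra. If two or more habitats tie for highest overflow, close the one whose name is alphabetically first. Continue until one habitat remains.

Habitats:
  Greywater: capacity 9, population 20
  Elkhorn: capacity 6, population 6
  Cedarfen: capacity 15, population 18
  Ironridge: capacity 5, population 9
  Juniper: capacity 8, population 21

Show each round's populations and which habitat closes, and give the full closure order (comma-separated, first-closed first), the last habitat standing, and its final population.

Closure order: Juniper, Greywater, Cedarfen, Ironridge
Last habitat: Elkhorn with 74 animals

Round 1: Cedarfen=18 Elkhorn=6 Greywater=20 Ironridge=9 Juniper=21 → close Juniper (overflow 13)
  21÷4 = 5 each, +1 to first 1
Round 2: Cedarfen=24 Elkhorn=11 Greywater=25 Ironridge=14 → close Greywater (overflow 16)
  25÷3 = 8 each, +1 to first 1
Round 3: Cedarfen=33 Elkhorn=19 Ironridge=22 → close Cedarfen (overflow 18)
  33÷2 = 16 each, +1 to first 1
Round 4: Elkhorn=36 Ironridge=38 → close Ironridge (overflow 33)
  38÷1 = 38 each, +1 to first 0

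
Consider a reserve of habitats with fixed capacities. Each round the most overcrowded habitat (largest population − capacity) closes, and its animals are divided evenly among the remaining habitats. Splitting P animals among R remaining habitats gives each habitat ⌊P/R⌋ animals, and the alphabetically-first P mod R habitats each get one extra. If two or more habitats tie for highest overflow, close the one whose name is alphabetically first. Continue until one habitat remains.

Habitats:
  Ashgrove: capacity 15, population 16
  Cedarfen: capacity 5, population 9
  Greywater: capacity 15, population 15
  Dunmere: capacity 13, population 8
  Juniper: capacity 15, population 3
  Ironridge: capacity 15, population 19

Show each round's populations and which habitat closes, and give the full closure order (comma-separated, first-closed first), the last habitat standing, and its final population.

Round 1: Ashgrove=16 Cedarfen=9 Dunmere=8 Greywater=15 Ironridge=19 Juniper=3 → close Cedarfen (overflow 4)
  9÷5 = 1 each, +1 to first 4
Round 2: Ashgrove=18 Dunmere=10 Greywater=17 Ironridge=21 Juniper=4 → close Ironridge (overflow 6)
  21÷4 = 5 each, +1 to first 1
Round 3: Ashgrove=24 Dunmere=15 Greywater=22 Juniper=9 → close Ashgrove (overflow 9)
  24÷3 = 8 each, +1 to first 0
Round 4: Dunmere=23 Greywater=30 Juniper=17 → close Greywater (overflow 15)
  30÷2 = 15 each, +1 to first 0
Round 5: Dunmere=38 Juniper=32 → close Dunmere (overflow 25)
  38÷1 = 38 each, +1 to first 0

Closure order: Cedarfen, Ironridge, Ashgrove, Greywater, Dunmere
Last habitat: Juniper with 70 animals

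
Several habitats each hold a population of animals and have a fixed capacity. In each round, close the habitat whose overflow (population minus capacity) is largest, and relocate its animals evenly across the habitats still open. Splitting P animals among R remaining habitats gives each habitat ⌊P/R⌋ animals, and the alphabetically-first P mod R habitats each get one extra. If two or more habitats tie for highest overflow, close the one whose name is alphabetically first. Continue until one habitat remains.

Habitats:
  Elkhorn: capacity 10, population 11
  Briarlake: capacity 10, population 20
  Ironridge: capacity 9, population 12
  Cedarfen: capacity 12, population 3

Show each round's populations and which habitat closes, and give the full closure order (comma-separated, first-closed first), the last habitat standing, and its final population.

Round 1: Briarlake=20 Cedarfen=3 Elkhorn=11 Ironridge=12 → close Briarlake (overflow 10)
  20÷3 = 6 each, +1 to first 2
Round 2: Cedarfen=10 Elkhorn=18 Ironridge=18 → close Ironridge (overflow 9)
  18÷2 = 9 each, +1 to first 0
Round 3: Cedarfen=19 Elkhorn=27 → close Elkhorn (overflow 17)
  27÷1 = 27 each, +1 to first 0

Closure order: Briarlake, Ironridge, Elkhorn
Last habitat: Cedarfen with 46 animals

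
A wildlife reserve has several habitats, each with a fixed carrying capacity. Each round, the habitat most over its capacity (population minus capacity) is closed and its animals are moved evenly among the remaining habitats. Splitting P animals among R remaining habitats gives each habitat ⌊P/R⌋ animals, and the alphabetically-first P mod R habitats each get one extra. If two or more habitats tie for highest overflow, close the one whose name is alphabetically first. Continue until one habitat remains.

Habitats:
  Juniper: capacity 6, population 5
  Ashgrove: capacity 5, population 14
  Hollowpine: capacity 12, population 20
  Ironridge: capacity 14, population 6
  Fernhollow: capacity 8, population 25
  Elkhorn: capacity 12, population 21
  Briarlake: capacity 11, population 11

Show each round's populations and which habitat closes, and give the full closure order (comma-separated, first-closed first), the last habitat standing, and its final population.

Closure order: Fernhollow, Ashgrove, Elkhorn, Hollowpine, Briarlake, Juniper
Last habitat: Ironridge with 102 animals

Round 1: Ashgrove=14 Briarlake=11 Elkhorn=21 Fernhollow=25 Hollowpine=20 Ironridge=6 Juniper=5 → close Fernhollow (overflow 17)
  25÷6 = 4 each, +1 to first 1
Round 2: Ashgrove=19 Briarlake=15 Elkhorn=25 Hollowpine=24 Ironridge=10 Juniper=9 → close Ashgrove (overflow 14)
  19÷5 = 3 each, +1 to first 4
Round 3: Briarlake=19 Elkhorn=29 Hollowpine=28 Ironridge=14 Juniper=12 → close Elkhorn (overflow 17)
  29÷4 = 7 each, +1 to first 1
Round 4: Briarlake=27 Hollowpine=35 Ironridge=21 Juniper=19 → close Hollowpine (overflow 23)
  35÷3 = 11 each, +1 to first 2
Round 5: Briarlake=39 Ironridge=33 Juniper=30 → close Briarlake (overflow 28)
  39÷2 = 19 each, +1 to first 1
Round 6: Ironridge=53 Juniper=49 → close Juniper (overflow 43)
  49÷1 = 49 each, +1 to first 0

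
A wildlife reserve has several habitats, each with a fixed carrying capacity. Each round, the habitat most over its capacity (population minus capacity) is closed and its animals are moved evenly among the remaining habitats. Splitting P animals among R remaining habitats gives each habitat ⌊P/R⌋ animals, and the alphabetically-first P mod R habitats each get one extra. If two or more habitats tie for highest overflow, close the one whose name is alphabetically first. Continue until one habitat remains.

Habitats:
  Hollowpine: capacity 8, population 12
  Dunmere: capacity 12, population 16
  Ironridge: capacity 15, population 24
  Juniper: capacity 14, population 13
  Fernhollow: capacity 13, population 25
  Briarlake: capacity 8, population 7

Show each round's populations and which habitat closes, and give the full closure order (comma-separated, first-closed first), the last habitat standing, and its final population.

Round 1: Briarlake=7 Dunmere=16 Fernhollow=25 Hollowpine=12 Ironridge=24 Juniper=13 → close Fernhollow (overflow 12)
  25÷5 = 5 each, +1 to first 0
Round 2: Briarlake=12 Dunmere=21 Hollowpine=17 Ironridge=29 Juniper=18 → close Ironridge (overflow 14)
  29÷4 = 7 each, +1 to first 1
Round 3: Briarlake=20 Dunmere=28 Hollowpine=24 Juniper=25 → close Dunmere (overflow 16)
  28÷3 = 9 each, +1 to first 1
Round 4: Briarlake=30 Hollowpine=33 Juniper=34 → close Hollowpine (overflow 25)
  33÷2 = 16 each, +1 to first 1
Round 5: Briarlake=47 Juniper=50 → close Briarlake (overflow 39)
  47÷1 = 47 each, +1 to first 0

Closure order: Fernhollow, Ironridge, Dunmere, Hollowpine, Briarlake
Last habitat: Juniper with 97 animals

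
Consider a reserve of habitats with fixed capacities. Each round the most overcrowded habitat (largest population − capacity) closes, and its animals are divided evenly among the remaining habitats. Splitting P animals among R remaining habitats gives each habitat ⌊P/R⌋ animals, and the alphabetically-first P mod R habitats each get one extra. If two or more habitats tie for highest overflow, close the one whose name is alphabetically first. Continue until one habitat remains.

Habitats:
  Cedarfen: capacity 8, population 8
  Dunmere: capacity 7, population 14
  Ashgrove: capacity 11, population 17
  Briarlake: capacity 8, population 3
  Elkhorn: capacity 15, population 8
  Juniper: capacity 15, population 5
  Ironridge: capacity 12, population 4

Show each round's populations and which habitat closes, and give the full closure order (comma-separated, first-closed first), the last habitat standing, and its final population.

Closure order: Dunmere, Ashgrove, Cedarfen, Briarlake, Elkhorn, Ironridge
Last habitat: Juniper with 59 animals

Round 1: Ashgrove=17 Briarlake=3 Cedarfen=8 Dunmere=14 Elkhorn=8 Ironridge=4 Juniper=5 → close Dunmere (overflow 7)
  14÷6 = 2 each, +1 to first 2
Round 2: Ashgrove=20 Briarlake=6 Cedarfen=10 Elkhorn=10 Ironridge=6 Juniper=7 → close Ashgrove (overflow 9)
  20÷5 = 4 each, +1 to first 0
Round 3: Briarlake=10 Cedarfen=14 Elkhorn=14 Ironridge=10 Juniper=11 → close Cedarfen (overflow 6)
  14÷4 = 3 each, +1 to first 2
Round 4: Briarlake=14 Elkhorn=18 Ironridge=13 Juniper=14 → close Briarlake (overflow 6)
  14÷3 = 4 each, +1 to first 2
Round 5: Elkhorn=23 Ironridge=18 Juniper=18 → close Elkhorn (overflow 8)
  23÷2 = 11 each, +1 to first 1
Round 6: Ironridge=30 Juniper=29 → close Ironridge (overflow 18)
  30÷1 = 30 each, +1 to first 0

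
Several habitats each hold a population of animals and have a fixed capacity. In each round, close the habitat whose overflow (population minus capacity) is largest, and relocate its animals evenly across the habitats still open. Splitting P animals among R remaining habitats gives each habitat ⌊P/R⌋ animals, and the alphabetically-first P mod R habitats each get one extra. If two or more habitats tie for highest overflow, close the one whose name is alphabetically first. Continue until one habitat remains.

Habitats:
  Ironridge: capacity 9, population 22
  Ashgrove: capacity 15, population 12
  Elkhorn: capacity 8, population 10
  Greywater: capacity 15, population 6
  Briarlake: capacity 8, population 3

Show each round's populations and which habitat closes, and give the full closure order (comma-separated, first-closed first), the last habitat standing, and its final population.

Closure order: Ironridge, Elkhorn, Ashgrove, Briarlake
Last habitat: Greywater with 53 animals

Round 1: Ashgrove=12 Briarlake=3 Elkhorn=10 Greywater=6 Ironridge=22 → close Ironridge (overflow 13)
  22÷4 = 5 each, +1 to first 2
Round 2: Ashgrove=18 Briarlake=9 Elkhorn=15 Greywater=11 → close Elkhorn (overflow 7)
  15÷3 = 5 each, +1 to first 0
Round 3: Ashgrove=23 Briarlake=14 Greywater=16 → close Ashgrove (overflow 8)
  23÷2 = 11 each, +1 to first 1
Round 4: Briarlake=26 Greywater=27 → close Briarlake (overflow 18)
  26÷1 = 26 each, +1 to first 0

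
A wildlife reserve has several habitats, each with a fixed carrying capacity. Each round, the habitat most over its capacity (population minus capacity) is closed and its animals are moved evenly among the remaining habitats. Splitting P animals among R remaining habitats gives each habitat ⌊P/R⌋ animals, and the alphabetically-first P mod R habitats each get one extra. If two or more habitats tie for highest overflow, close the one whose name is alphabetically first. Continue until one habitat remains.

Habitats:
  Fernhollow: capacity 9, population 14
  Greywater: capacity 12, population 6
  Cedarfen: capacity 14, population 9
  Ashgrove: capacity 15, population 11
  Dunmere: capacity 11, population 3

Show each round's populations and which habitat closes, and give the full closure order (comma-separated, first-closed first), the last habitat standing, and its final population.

Closure order: Fernhollow, Ashgrove, Cedarfen, Greywater
Last habitat: Dunmere with 43 animals

Round 1: Ashgrove=11 Cedarfen=9 Dunmere=3 Fernhollow=14 Greywater=6 → close Fernhollow (overflow 5)
  14÷4 = 3 each, +1 to first 2
Round 2: Ashgrove=15 Cedarfen=13 Dunmere=6 Greywater=9 → close Ashgrove (overflow 0)
  15÷3 = 5 each, +1 to first 0
Round 3: Cedarfen=18 Dunmere=11 Greywater=14 → close Cedarfen (overflow 4)
  18÷2 = 9 each, +1 to first 0
Round 4: Dunmere=20 Greywater=23 → close Greywater (overflow 11)
  23÷1 = 23 each, +1 to first 0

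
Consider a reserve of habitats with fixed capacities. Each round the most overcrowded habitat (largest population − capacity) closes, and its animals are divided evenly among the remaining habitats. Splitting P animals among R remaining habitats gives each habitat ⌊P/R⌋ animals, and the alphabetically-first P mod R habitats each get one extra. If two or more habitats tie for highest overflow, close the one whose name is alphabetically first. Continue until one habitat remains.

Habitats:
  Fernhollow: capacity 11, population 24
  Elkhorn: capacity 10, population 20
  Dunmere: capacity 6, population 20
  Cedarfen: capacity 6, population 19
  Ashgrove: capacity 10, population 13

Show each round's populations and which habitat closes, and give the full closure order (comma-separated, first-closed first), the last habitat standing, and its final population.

Closure order: Dunmere, Cedarfen, Fernhollow, Elkhorn
Last habitat: Ashgrove with 96 animals

Round 1: Ashgrove=13 Cedarfen=19 Dunmere=20 Elkhorn=20 Fernhollow=24 → close Dunmere (overflow 14)
  20÷4 = 5 each, +1 to first 0
Round 2: Ashgrove=18 Cedarfen=24 Elkhorn=25 Fernhollow=29 → close Cedarfen (overflow 18)
  24÷3 = 8 each, +1 to first 0
Round 3: Ashgrove=26 Elkhorn=33 Fernhollow=37 → close Fernhollow (overflow 26)
  37÷2 = 18 each, +1 to first 1
Round 4: Ashgrove=45 Elkhorn=51 → close Elkhorn (overflow 41)
  51÷1 = 51 each, +1 to first 0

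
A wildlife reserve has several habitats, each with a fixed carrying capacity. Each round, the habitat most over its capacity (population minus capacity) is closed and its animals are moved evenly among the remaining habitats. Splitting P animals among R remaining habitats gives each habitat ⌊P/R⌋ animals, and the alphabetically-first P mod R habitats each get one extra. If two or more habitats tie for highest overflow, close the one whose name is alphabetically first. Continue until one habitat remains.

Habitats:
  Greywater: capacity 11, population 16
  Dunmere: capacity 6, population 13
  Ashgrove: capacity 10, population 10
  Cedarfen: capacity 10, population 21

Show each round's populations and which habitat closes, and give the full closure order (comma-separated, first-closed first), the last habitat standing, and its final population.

Closure order: Cedarfen, Dunmere, Greywater
Last habitat: Ashgrove with 60 animals

Round 1: Ashgrove=10 Cedarfen=21 Dunmere=13 Greywater=16 → close Cedarfen (overflow 11)
  21÷3 = 7 each, +1 to first 0
Round 2: Ashgrove=17 Dunmere=20 Greywater=23 → close Dunmere (overflow 14)
  20÷2 = 10 each, +1 to first 0
Round 3: Ashgrove=27 Greywater=33 → close Greywater (overflow 22)
  33÷1 = 33 each, +1 to first 0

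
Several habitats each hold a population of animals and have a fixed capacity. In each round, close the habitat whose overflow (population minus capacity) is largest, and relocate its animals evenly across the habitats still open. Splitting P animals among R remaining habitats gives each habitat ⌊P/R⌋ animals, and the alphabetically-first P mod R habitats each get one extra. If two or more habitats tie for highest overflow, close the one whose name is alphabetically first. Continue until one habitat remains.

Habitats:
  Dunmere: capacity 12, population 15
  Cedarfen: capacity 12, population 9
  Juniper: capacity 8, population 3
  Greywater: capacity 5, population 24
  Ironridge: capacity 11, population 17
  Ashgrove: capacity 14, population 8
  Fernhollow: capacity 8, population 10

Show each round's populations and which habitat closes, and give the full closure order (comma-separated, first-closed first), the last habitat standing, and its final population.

Round 1: Ashgrove=8 Cedarfen=9 Dunmere=15 Fernhollow=10 Greywater=24 Ironridge=17 Juniper=3 → close Greywater (overflow 19)
  24÷6 = 4 each, +1 to first 0
Round 2: Ashgrove=12 Cedarfen=13 Dunmere=19 Fernhollow=14 Ironridge=21 Juniper=7 → close Ironridge (overflow 10)
  21÷5 = 4 each, +1 to first 1
Round 3: Ashgrove=17 Cedarfen=17 Dunmere=23 Fernhollow=18 Juniper=11 → close Dunmere (overflow 11)
  23÷4 = 5 each, +1 to first 3
Round 4: Ashgrove=23 Cedarfen=23 Fernhollow=24 Juniper=16 → close Fernhollow (overflow 16)
  24÷3 = 8 each, +1 to first 0
Round 5: Ashgrove=31 Cedarfen=31 Juniper=24 → close Cedarfen (overflow 19)
  31÷2 = 15 each, +1 to first 1
Round 6: Ashgrove=47 Juniper=39 → close Ashgrove (overflow 33)
  47÷1 = 47 each, +1 to first 0

Closure order: Greywater, Ironridge, Dunmere, Fernhollow, Cedarfen, Ashgrove
Last habitat: Juniper with 86 animals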